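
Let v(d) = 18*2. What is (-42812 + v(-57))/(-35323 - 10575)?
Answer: 21388/22949 ≈ 0.93198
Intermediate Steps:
v(d) = 36
(-42812 + v(-57))/(-35323 - 10575) = (-42812 + 36)/(-35323 - 10575) = -42776/(-45898) = -42776*(-1/45898) = 21388/22949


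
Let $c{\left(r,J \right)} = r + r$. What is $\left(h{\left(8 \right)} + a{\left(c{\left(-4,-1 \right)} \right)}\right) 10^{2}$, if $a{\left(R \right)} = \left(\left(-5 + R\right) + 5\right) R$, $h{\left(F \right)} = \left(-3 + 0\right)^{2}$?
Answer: $7300$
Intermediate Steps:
$c{\left(r,J \right)} = 2 r$
$h{\left(F \right)} = 9$ ($h{\left(F \right)} = \left(-3\right)^{2} = 9$)
$a{\left(R \right)} = R^{2}$ ($a{\left(R \right)} = R R = R^{2}$)
$\left(h{\left(8 \right)} + a{\left(c{\left(-4,-1 \right)} \right)}\right) 10^{2} = \left(9 + \left(2 \left(-4\right)\right)^{2}\right) 10^{2} = \left(9 + \left(-8\right)^{2}\right) 100 = \left(9 + 64\right) 100 = 73 \cdot 100 = 7300$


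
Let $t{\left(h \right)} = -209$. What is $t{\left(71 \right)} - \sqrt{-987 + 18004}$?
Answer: $-209 - \sqrt{17017} \approx -339.45$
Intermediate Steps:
$t{\left(71 \right)} - \sqrt{-987 + 18004} = -209 - \sqrt{-987 + 18004} = -209 - \sqrt{17017}$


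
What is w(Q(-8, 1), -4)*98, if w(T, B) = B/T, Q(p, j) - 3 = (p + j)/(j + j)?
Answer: 784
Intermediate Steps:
Q(p, j) = 3 + (j + p)/(2*j) (Q(p, j) = 3 + (p + j)/(j + j) = 3 + (j + p)/((2*j)) = 3 + (j + p)*(1/(2*j)) = 3 + (j + p)/(2*j))
w(Q(-8, 1), -4)*98 = -4*2/(-8 + 7*1)*98 = -4*2/(-8 + 7)*98 = -4/((½)*1*(-1))*98 = -4/(-½)*98 = -4*(-2)*98 = 8*98 = 784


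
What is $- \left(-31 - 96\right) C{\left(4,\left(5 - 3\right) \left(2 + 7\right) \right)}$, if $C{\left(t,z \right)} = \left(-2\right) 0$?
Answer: $0$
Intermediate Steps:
$C{\left(t,z \right)} = 0$
$- \left(-31 - 96\right) C{\left(4,\left(5 - 3\right) \left(2 + 7\right) \right)} = - \left(-31 - 96\right) 0 = - \left(-127\right) 0 = \left(-1\right) 0 = 0$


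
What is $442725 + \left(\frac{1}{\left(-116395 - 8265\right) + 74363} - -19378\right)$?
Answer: $\frac{23242394590}{50297} \approx 4.621 \cdot 10^{5}$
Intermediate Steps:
$442725 + \left(\frac{1}{\left(-116395 - 8265\right) + 74363} - -19378\right) = 442725 + \left(\frac{1}{-124660 + 74363} + 19378\right) = 442725 + \left(\frac{1}{-50297} + 19378\right) = 442725 + \left(- \frac{1}{50297} + 19378\right) = 442725 + \frac{974655265}{50297} = \frac{23242394590}{50297}$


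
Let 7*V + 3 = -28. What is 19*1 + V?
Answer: 102/7 ≈ 14.571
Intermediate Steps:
V = -31/7 (V = -3/7 + (1/7)*(-28) = -3/7 - 4 = -31/7 ≈ -4.4286)
19*1 + V = 19*1 - 31/7 = 19 - 31/7 = 102/7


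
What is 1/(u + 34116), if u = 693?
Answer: 1/34809 ≈ 2.8728e-5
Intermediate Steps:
1/(u + 34116) = 1/(693 + 34116) = 1/34809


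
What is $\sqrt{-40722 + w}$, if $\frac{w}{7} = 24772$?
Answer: $\sqrt{132682} \approx 364.26$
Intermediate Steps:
$w = 173404$ ($w = 7 \cdot 24772 = 173404$)
$\sqrt{-40722 + w} = \sqrt{-40722 + 173404} = \sqrt{132682}$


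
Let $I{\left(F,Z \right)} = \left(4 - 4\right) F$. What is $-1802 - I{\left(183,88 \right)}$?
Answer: $-1802$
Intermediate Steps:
$I{\left(F,Z \right)} = 0$ ($I{\left(F,Z \right)} = 0 F = 0$)
$-1802 - I{\left(183,88 \right)} = -1802 - 0 = -1802 + 0 = -1802$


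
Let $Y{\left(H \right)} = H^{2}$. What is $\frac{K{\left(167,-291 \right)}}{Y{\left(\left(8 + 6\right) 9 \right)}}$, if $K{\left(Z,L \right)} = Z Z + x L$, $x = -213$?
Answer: $\frac{22468}{3969} \approx 5.6609$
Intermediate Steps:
$K{\left(Z,L \right)} = Z^{2} - 213 L$ ($K{\left(Z,L \right)} = Z Z - 213 L = Z^{2} - 213 L$)
$\frac{K{\left(167,-291 \right)}}{Y{\left(\left(8 + 6\right) 9 \right)}} = \frac{167^{2} - -61983}{\left(\left(8 + 6\right) 9\right)^{2}} = \frac{27889 + 61983}{\left(14 \cdot 9\right)^{2}} = \frac{89872}{126^{2}} = \frac{89872}{15876} = 89872 \cdot \frac{1}{15876} = \frac{22468}{3969}$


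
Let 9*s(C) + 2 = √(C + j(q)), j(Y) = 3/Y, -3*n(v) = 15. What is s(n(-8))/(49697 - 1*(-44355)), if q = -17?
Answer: -1/423234 + I*√374/7194978 ≈ -2.3628e-6 + 2.6879e-6*I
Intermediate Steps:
n(v) = -5 (n(v) = -⅓*15 = -5)
s(C) = -2/9 + √(-3/17 + C)/9 (s(C) = -2/9 + √(C + 3/(-17))/9 = -2/9 + √(C + 3*(-1/17))/9 = -2/9 + √(C - 3/17)/9 = -2/9 + √(-3/17 + C)/9)
s(n(-8))/(49697 - 1*(-44355)) = (-2/9 + √(-51 + 289*(-5))/153)/(49697 - 1*(-44355)) = (-2/9 + √(-51 - 1445)/153)/(49697 + 44355) = (-2/9 + √(-1496)/153)/94052 = (-2/9 + (2*I*√374)/153)*(1/94052) = (-2/9 + 2*I*√374/153)*(1/94052) = -1/423234 + I*√374/7194978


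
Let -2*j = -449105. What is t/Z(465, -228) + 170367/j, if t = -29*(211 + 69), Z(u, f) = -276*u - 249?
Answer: 47461376926/57749962845 ≈ 0.82184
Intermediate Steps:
Z(u, f) = -249 - 276*u
t = -8120 (t = -29*280 = -8120)
j = 449105/2 (j = -1/2*(-449105) = 449105/2 ≈ 2.2455e+5)
t/Z(465, -228) + 170367/j = -8120/(-249 - 276*465) + 170367/(449105/2) = -8120/(-249 - 128340) + 170367*(2/449105) = -8120/(-128589) + 340734/449105 = -8120*(-1/128589) + 340734/449105 = 8120/128589 + 340734/449105 = 47461376926/57749962845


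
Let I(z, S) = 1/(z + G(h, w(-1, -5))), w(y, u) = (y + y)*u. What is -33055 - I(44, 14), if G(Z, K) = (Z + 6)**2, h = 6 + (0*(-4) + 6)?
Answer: -12164241/368 ≈ -33055.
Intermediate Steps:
h = 12 (h = 6 + (0 + 6) = 6 + 6 = 12)
w(y, u) = 2*u*y (w(y, u) = (2*y)*u = 2*u*y)
G(Z, K) = (6 + Z)**2
I(z, S) = 1/(324 + z) (I(z, S) = 1/(z + (6 + 12)**2) = 1/(z + 18**2) = 1/(z + 324) = 1/(324 + z))
-33055 - I(44, 14) = -33055 - 1/(324 + 44) = -33055 - 1/368 = -12164241/368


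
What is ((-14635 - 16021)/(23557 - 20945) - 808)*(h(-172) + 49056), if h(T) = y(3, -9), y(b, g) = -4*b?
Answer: -26252664672/653 ≈ -4.0203e+7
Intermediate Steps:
h(T) = -12 (h(T) = -4*3 = -12)
((-14635 - 16021)/(23557 - 20945) - 808)*(h(-172) + 49056) = ((-14635 - 16021)/(23557 - 20945) - 808)*(-12 + 49056) = (-30656/2612 - 808)*49044 = (-30656*1/2612 - 808)*49044 = (-7664/653 - 808)*49044 = -535288/653*49044 = -26252664672/653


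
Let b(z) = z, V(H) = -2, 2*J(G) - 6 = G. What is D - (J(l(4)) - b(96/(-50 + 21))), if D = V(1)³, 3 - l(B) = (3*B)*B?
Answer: 475/58 ≈ 8.1897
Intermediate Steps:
l(B) = 3 - 3*B² (l(B) = 3 - 3*B*B = 3 - 3*B²)
J(G) = 3 + G/2
D = -8 (D = (-2)³ = -8)
D - (J(l(4)) - b(96/(-50 + 21))) = -8 - ((3 + (3 - 3*4²)/2) - 96/(-50 + 21)) = -8 - ((3 + (3 - 3*16)/2) - 96/(-29)) = -8 - ((3 + (3 - 48)/2) - 96*(-1)/29) = -8 - ((3 + (½)*(-45)) - 1*(-96/29)) = -8 - ((3 - 45/2) + 96/29) = -8 - (-39/2 + 96/29) = -8 - 1*(-939/58) = -8 + 939/58 = 475/58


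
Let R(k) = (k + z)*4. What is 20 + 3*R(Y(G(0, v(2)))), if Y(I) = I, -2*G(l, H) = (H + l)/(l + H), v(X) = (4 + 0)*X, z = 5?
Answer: 74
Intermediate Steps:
v(X) = 4*X
G(l, H) = -½ (G(l, H) = -(H + l)/(2*(l + H)) = -(H + l)/(2*(H + l)) = -½*1 = -½)
R(k) = 20 + 4*k (R(k) = (k + 5)*4 = (5 + k)*4 = 20 + 4*k)
20 + 3*R(Y(G(0, v(2)))) = 20 + 3*(20 + 4*(-½)) = 20 + 3*(20 - 2) = 20 + 3*18 = 20 + 54 = 74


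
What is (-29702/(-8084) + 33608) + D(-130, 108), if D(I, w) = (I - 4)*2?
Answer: 134775131/4042 ≈ 33344.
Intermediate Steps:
D(I, w) = -8 + 2*I (D(I, w) = (-4 + I)*2 = -8 + 2*I)
(-29702/(-8084) + 33608) + D(-130, 108) = (-29702/(-8084) + 33608) + (-8 + 2*(-130)) = (-29702*(-1/8084) + 33608) + (-8 - 260) = (14851/4042 + 33608) - 268 = 135858387/4042 - 268 = 134775131/4042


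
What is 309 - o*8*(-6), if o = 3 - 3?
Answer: 309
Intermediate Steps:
o = 0
309 - o*8*(-6) = 309 - 0*8*(-6) = 309 - 0*(-6) = 309 - 1*0 = 309 + 0 = 309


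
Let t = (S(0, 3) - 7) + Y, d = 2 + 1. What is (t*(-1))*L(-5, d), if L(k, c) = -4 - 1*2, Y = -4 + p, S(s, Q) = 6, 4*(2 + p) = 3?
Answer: -75/2 ≈ -37.500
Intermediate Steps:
p = -5/4 (p = -2 + (¼)*3 = -2 + ¾ = -5/4 ≈ -1.2500)
Y = -21/4 (Y = -4 - 5/4 = -21/4 ≈ -5.2500)
d = 3
L(k, c) = -6 (L(k, c) = -4 - 2 = -6)
t = -25/4 (t = (6 - 7) - 21/4 = -1 - 21/4 = -25/4 ≈ -6.2500)
(t*(-1))*L(-5, d) = -25/4*(-1)*(-6) = (25/4)*(-6) = -75/2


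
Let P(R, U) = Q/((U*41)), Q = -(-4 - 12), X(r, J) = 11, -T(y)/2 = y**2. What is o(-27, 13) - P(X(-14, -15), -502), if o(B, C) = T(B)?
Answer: -15004270/10291 ≈ -1458.0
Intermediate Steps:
T(y) = -2*y**2
o(B, C) = -2*B**2
Q = 16 (Q = -1*(-16) = 16)
P(R, U) = 16/(41*U) (P(R, U) = 16/((U*41)) = 16/((41*U)) = 16*(1/(41*U)) = 16/(41*U))
o(-27, 13) - P(X(-14, -15), -502) = -2*(-27)**2 - 16/(41*(-502)) = -2*729 - 16*(-1)/(41*502) = -1458 - 1*(-8/10291) = -1458 + 8/10291 = -15004270/10291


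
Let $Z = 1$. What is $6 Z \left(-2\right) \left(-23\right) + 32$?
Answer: $308$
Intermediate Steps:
$6 Z \left(-2\right) \left(-23\right) + 32 = 6 \cdot 1 \left(-2\right) \left(-23\right) + 32 = 6 \left(-2\right) \left(-23\right) + 32 = \left(-12\right) \left(-23\right) + 32 = 276 + 32 = 308$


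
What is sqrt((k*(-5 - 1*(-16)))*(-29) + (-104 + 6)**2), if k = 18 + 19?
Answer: I*sqrt(2199) ≈ 46.893*I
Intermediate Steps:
k = 37
sqrt((k*(-5 - 1*(-16)))*(-29) + (-104 + 6)**2) = sqrt((37*(-5 - 1*(-16)))*(-29) + (-104 + 6)**2) = sqrt((37*(-5 + 16))*(-29) + (-98)**2) = sqrt((37*11)*(-29) + 9604) = sqrt(407*(-29) + 9604) = sqrt(-11803 + 9604) = sqrt(-2199) = I*sqrt(2199)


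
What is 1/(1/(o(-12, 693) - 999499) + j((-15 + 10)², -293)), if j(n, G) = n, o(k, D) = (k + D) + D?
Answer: 998125/24953124 ≈ 0.040000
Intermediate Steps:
o(k, D) = k + 2*D (o(k, D) = (D + k) + D = k + 2*D)
1/(1/(o(-12, 693) - 999499) + j((-15 + 10)², -293)) = 1/(1/((-12 + 2*693) - 999499) + (-15 + 10)²) = 1/(1/((-12 + 1386) - 999499) + (-5)²) = 1/(1/(1374 - 999499) + 25) = 1/(1/(-998125) + 25) = 1/(-1/998125 + 25) = 1/(24953124/998125) = 998125/24953124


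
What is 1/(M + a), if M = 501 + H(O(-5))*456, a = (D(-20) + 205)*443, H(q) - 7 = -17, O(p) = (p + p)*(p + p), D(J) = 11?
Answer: 1/91629 ≈ 1.0914e-5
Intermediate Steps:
O(p) = 4*p² (O(p) = (2*p)*(2*p) = 4*p²)
H(q) = -10 (H(q) = 7 - 17 = -10)
a = 95688 (a = (11 + 205)*443 = 216*443 = 95688)
M = -4059 (M = 501 - 10*456 = 501 - 4560 = -4059)
1/(M + a) = 1/(-4059 + 95688) = 1/91629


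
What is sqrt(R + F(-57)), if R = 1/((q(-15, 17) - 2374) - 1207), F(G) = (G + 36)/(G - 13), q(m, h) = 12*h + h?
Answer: sqrt(211470)/840 ≈ 0.54745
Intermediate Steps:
q(m, h) = 13*h
F(G) = (36 + G)/(-13 + G)
R = -1/3360 (R = 1/((13*17 - 2374) - 1207) = 1/((221 - 2374) - 1207) = 1/(-2153 - 1207) = 1/(-3360) = -1/3360 ≈ -0.00029762)
sqrt(R + F(-57)) = sqrt(-1/3360 + (36 - 57)/(-13 - 57)) = sqrt(-1/3360 - 21/(-70)) = sqrt(-1/3360 - 1/70*(-21)) = sqrt(-1/3360 + 3/10) = sqrt(1007/3360) = sqrt(211470)/840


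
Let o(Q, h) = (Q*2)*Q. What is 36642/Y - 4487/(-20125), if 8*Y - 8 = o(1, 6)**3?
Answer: 52673516/2875 ≈ 18321.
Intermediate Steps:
o(Q, h) = 2*Q**2 (o(Q, h) = (2*Q)*Q = 2*Q**2)
Y = 2 (Y = 1 + (2*1**2)**3/8 = 1 + (2*1)**3/8 = 1 + (1/8)*2**3 = 1 + (1/8)*8 = 1 + 1 = 2)
36642/Y - 4487/(-20125) = 36642/2 - 4487/(-20125) = 36642*(1/2) - 4487*(-1/20125) = 18321 + 641/2875 = 52673516/2875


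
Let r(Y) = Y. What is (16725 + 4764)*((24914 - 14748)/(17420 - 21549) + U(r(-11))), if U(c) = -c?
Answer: 757551717/4129 ≈ 1.8347e+5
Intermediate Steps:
(16725 + 4764)*((24914 - 14748)/(17420 - 21549) + U(r(-11))) = (16725 + 4764)*((24914 - 14748)/(17420 - 21549) - 1*(-11)) = 21489*(10166/(-4129) + 11) = 21489*(10166*(-1/4129) + 11) = 21489*(-10166/4129 + 11) = 21489*(35253/4129) = 757551717/4129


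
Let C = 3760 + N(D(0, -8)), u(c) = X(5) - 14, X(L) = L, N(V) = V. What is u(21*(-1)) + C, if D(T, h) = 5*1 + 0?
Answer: 3756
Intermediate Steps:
D(T, h) = 5 (D(T, h) = 5 + 0 = 5)
u(c) = -9 (u(c) = 5 - 14 = -9)
C = 3765 (C = 3760 + 5 = 3765)
u(21*(-1)) + C = -9 + 3765 = 3756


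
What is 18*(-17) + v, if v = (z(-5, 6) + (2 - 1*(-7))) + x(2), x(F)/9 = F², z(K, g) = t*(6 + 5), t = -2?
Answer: -283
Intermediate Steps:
z(K, g) = -22 (z(K, g) = -2*(6 + 5) = -2*11 = -22)
x(F) = 9*F²
v = 23 (v = (-22 + (2 - 1*(-7))) + 9*2² = (-22 + (2 + 7)) + 9*4 = (-22 + 9) + 36 = -13 + 36 = 23)
18*(-17) + v = 18*(-17) + 23 = -306 + 23 = -283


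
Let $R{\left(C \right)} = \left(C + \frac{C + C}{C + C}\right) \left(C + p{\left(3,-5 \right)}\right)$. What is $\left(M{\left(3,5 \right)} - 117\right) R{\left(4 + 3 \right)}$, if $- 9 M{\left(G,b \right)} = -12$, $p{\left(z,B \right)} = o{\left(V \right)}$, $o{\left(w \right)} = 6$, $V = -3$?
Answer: $- \frac{36088}{3} \approx -12029.0$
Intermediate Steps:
$p{\left(z,B \right)} = 6$
$M{\left(G,b \right)} = \frac{4}{3}$ ($M{\left(G,b \right)} = \left(- \frac{1}{9}\right) \left(-12\right) = \frac{4}{3}$)
$R{\left(C \right)} = \left(1 + C\right) \left(6 + C\right)$ ($R{\left(C \right)} = \left(C + \frac{C + C}{C + C}\right) \left(C + 6\right) = \left(C + \frac{2 C}{2 C}\right) \left(6 + C\right) = \left(C + 2 C \frac{1}{2 C}\right) \left(6 + C\right) = \left(C + 1\right) \left(6 + C\right) = \left(1 + C\right) \left(6 + C\right)$)
$\left(M{\left(3,5 \right)} - 117\right) R{\left(4 + 3 \right)} = \left(\frac{4}{3} - 117\right) \left(6 + \left(4 + 3\right)^{2} + 7 \left(4 + 3\right)\right) = - \frac{347 \left(6 + 7^{2} + 7 \cdot 7\right)}{3} = - \frac{347 \left(6 + 49 + 49\right)}{3} = \left(- \frac{347}{3}\right) 104 = - \frac{36088}{3}$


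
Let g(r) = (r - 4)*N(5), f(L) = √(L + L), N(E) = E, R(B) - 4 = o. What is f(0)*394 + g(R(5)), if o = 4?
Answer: 20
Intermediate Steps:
R(B) = 8 (R(B) = 4 + 4 = 8)
f(L) = √2*√L (f(L) = √(2*L) = √2*√L)
g(r) = -20 + 5*r (g(r) = (r - 4)*5 = (-4 + r)*5 = -20 + 5*r)
f(0)*394 + g(R(5)) = (√2*√0)*394 + (-20 + 5*8) = (√2*0)*394 + (-20 + 40) = 0*394 + 20 = 0 + 20 = 20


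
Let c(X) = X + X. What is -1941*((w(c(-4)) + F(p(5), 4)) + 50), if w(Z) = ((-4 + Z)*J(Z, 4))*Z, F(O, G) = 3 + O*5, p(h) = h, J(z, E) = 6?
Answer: -1269414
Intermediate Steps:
c(X) = 2*X
F(O, G) = 3 + 5*O
w(Z) = Z*(-24 + 6*Z) (w(Z) = ((-4 + Z)*6)*Z = (-24 + 6*Z)*Z = Z*(-24 + 6*Z))
-1941*((w(c(-4)) + F(p(5), 4)) + 50) = -1941*((6*(2*(-4))*(-4 + 2*(-4)) + (3 + 5*5)) + 50) = -1941*((6*(-8)*(-4 - 8) + (3 + 25)) + 50) = -1941*((6*(-8)*(-12) + 28) + 50) = -1941*((576 + 28) + 50) = -1941*(604 + 50) = -1941*654 = -1269414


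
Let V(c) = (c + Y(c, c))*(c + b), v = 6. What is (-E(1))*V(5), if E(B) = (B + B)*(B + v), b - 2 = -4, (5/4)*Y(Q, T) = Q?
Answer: -378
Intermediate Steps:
Y(Q, T) = 4*Q/5
b = -2 (b = 2 - 4 = -2)
V(c) = 9*c*(-2 + c)/5 (V(c) = (c + 4*c/5)*(c - 2) = (9*c/5)*(-2 + c) = 9*c*(-2 + c)/5)
E(B) = 2*B*(6 + B) (E(B) = (B + B)*(B + 6) = (2*B)*(6 + B) = 2*B*(6 + B))
(-E(1))*V(5) = (-2*(6 + 1))*((9/5)*5*(-2 + 5)) = (-2*7)*((9/5)*5*3) = -1*14*27 = -14*27 = -378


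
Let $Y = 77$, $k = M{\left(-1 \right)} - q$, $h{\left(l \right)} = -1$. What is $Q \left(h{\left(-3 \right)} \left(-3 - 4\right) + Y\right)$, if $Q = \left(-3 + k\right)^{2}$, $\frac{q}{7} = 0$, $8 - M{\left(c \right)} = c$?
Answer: $3024$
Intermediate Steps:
$M{\left(c \right)} = 8 - c$
$q = 0$ ($q = 7 \cdot 0 = 0$)
$k = 9$ ($k = \left(8 - -1\right) - 0 = \left(8 + 1\right) + 0 = 9 + 0 = 9$)
$Q = 36$ ($Q = \left(-3 + 9\right)^{2} = 6^{2} = 36$)
$Q \left(h{\left(-3 \right)} \left(-3 - 4\right) + Y\right) = 36 \left(- (-3 - 4) + 77\right) = 36 \left(\left(-1\right) \left(-7\right) + 77\right) = 36 \left(7 + 77\right) = 36 \cdot 84 = 3024$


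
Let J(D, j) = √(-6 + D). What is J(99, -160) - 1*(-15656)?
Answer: 15656 + √93 ≈ 15666.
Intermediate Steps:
J(99, -160) - 1*(-15656) = √(-6 + 99) - 1*(-15656) = √93 + 15656 = 15656 + √93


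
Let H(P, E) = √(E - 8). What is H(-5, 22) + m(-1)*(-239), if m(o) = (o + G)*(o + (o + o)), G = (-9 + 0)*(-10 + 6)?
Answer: 25095 + √14 ≈ 25099.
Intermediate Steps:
G = 36 (G = -9*(-4) = 36)
m(o) = 3*o*(36 + o) (m(o) = (o + 36)*(o + (o + o)) = (36 + o)*(o + 2*o) = (36 + o)*(3*o) = 3*o*(36 + o))
H(P, E) = √(-8 + E)
H(-5, 22) + m(-1)*(-239) = √(-8 + 22) + (3*(-1)*(36 - 1))*(-239) = √14 + (3*(-1)*35)*(-239) = √14 - 105*(-239) = √14 + 25095 = 25095 + √14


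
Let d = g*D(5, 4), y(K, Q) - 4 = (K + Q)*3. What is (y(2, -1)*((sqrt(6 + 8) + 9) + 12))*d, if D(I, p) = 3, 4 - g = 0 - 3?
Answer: 3087 + 147*sqrt(14) ≈ 3637.0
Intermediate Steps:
g = 7 (g = 4 - (0 - 3) = 4 - 1*(-3) = 4 + 3 = 7)
y(K, Q) = 4 + 3*K + 3*Q (y(K, Q) = 4 + (K + Q)*3 = 4 + (3*K + 3*Q) = 4 + 3*K + 3*Q)
d = 21 (d = 7*3 = 21)
(y(2, -1)*((sqrt(6 + 8) + 9) + 12))*d = ((4 + 3*2 + 3*(-1))*((sqrt(6 + 8) + 9) + 12))*21 = ((4 + 6 - 3)*((sqrt(14) + 9) + 12))*21 = (7*((9 + sqrt(14)) + 12))*21 = (7*(21 + sqrt(14)))*21 = (147 + 7*sqrt(14))*21 = 3087 + 147*sqrt(14)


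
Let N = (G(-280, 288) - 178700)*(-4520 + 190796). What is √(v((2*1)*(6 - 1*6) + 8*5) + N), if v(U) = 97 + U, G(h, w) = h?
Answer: I*√33339678343 ≈ 1.8259e+5*I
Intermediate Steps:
N = -33339678480 (N = (-280 - 178700)*(-4520 + 190796) = -178980*186276 = -33339678480)
√(v((2*1)*(6 - 1*6) + 8*5) + N) = √((97 + ((2*1)*(6 - 1*6) + 8*5)) - 33339678480) = √((97 + (2*(6 - 6) + 40)) - 33339678480) = √((97 + (2*0 + 40)) - 33339678480) = √((97 + (0 + 40)) - 33339678480) = √((97 + 40) - 33339678480) = √(137 - 33339678480) = √(-33339678343) = I*√33339678343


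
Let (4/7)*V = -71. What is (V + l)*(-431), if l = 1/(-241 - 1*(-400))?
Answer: 34057189/636 ≈ 53549.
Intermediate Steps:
V = -497/4 (V = (7/4)*(-71) = -497/4 ≈ -124.25)
l = 1/159 (l = 1/(-241 + 400) = 1/159 ≈ 0.0062893)
(V + l)*(-431) = (-497/4 + 1/159)*(-431) = -79019/636*(-431) = 34057189/636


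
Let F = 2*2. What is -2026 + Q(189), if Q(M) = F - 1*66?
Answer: -2088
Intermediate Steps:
F = 4
Q(M) = -62 (Q(M) = 4 - 1*66 = 4 - 66 = -62)
-2026 + Q(189) = -2026 - 62 = -2088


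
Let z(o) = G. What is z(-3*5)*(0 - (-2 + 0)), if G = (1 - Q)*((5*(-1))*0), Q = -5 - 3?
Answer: 0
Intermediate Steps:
Q = -8
G = 0 (G = (1 - 1*(-8))*((5*(-1))*0) = (1 + 8)*(-5*0) = 9*0 = 0)
z(o) = 0
z(-3*5)*(0 - (-2 + 0)) = 0*(0 - (-2 + 0)) = 0*(0 - 1*(-2)) = 0*(0 + 2) = 0*2 = 0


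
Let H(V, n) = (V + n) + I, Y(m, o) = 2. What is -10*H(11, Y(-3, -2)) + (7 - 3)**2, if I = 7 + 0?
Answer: -184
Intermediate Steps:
I = 7
H(V, n) = 7 + V + n (H(V, n) = (V + n) + 7 = 7 + V + n)
-10*H(11, Y(-3, -2)) + (7 - 3)**2 = -10*(7 + 11 + 2) + (7 - 3)**2 = -10*20 + 4**2 = -200 + 16 = -184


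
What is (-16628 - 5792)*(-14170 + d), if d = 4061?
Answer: 226643780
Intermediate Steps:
(-16628 - 5792)*(-14170 + d) = (-16628 - 5792)*(-14170 + 4061) = -22420*(-10109) = 226643780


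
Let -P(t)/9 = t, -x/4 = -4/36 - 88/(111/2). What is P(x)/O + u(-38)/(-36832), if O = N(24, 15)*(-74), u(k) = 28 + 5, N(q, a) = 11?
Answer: 41123213/554653088 ≈ 0.074142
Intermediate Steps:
x = 2260/333 (x = -4*(-4/36 - 88/(111/2)) = -4*(-4*1/36 - 88/(111*(½))) = -4*(-⅑ - 88/111/2) = -4*(-⅑ - 88*2/111) = -4*(-⅑ - 176/111) = -4*(-565/333) = 2260/333 ≈ 6.7868)
u(k) = 33
P(t) = -9*t
O = -814 (O = 11*(-74) = -814)
P(x)/O + u(-38)/(-36832) = -9*2260/333/(-814) + 33/(-36832) = -2260/37*(-1/814) + 33*(-1/36832) = 1130/15059 - 33/36832 = 41123213/554653088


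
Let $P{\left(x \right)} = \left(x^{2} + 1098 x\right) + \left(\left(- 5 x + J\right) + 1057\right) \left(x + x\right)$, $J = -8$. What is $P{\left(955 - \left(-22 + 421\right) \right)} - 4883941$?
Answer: $-5889189$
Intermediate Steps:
$P{\left(x \right)} = x^{2} + 1098 x + 2 x \left(1049 - 5 x\right)$ ($P{\left(x \right)} = \left(x^{2} + 1098 x\right) + \left(\left(- 5 x - 8\right) + 1057\right) \left(x + x\right) = \left(x^{2} + 1098 x\right) + \left(\left(-8 - 5 x\right) + 1057\right) 2 x = \left(x^{2} + 1098 x\right) + \left(1049 - 5 x\right) 2 x = \left(x^{2} + 1098 x\right) + 2 x \left(1049 - 5 x\right) = x^{2} + 1098 x + 2 x \left(1049 - 5 x\right)$)
$P{\left(955 - \left(-22 + 421\right) \right)} - 4883941 = \left(955 - \left(-22 + 421\right)\right) \left(3196 - 9 \left(955 - \left(-22 + 421\right)\right)\right) - 4883941 = \left(955 - 399\right) \left(3196 - 9 \left(955 - 399\right)\right) - 4883941 = 556 \left(3196 - 5004\right) - 4883941 = 556 \left(-1808\right) - 4883941 = -1005248 - 4883941 = -5889189$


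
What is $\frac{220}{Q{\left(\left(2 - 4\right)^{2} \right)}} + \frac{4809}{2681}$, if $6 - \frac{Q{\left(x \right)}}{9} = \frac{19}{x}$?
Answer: $\frac{73591}{3447} \approx 21.349$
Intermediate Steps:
$Q{\left(x \right)} = 54 - \frac{171}{x}$ ($Q{\left(x \right)} = 54 - 9 \frac{19}{x} = 54 - \frac{171}{x}$)
$\frac{220}{Q{\left(\left(2 - 4\right)^{2} \right)}} + \frac{4809}{2681} = \frac{220}{54 - \frac{171}{\left(2 - 4\right)^{2}}} + \frac{4809}{2681} = \frac{220}{54 - \frac{171}{\left(-2\right)^{2}}} + 4809 \cdot \frac{1}{2681} = \frac{220}{54 - \frac{171}{4}} + \frac{687}{383} = \frac{220}{\frac{45}{4}} + \frac{687}{383} = 220 \cdot \frac{4}{45} + \frac{687}{383} = \frac{176}{9} + \frac{687}{383} = \frac{73591}{3447}$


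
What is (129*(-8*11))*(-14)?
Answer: 158928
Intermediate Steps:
(129*(-8*11))*(-14) = (129*(-88))*(-14) = -11352*(-14) = 158928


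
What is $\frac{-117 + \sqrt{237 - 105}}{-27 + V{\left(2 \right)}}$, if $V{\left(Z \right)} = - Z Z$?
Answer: $\frac{117}{31} - \frac{2 \sqrt{33}}{31} \approx 3.4036$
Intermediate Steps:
$V{\left(Z \right)} = - Z^{2}$
$\frac{-117 + \sqrt{237 - 105}}{-27 + V{\left(2 \right)}} = \frac{-117 + \sqrt{237 - 105}}{-27 - 2^{2}} = \frac{-117 + \sqrt{132}}{-27 - 4} = \frac{-117 + 2 \sqrt{33}}{-27 - 4} = \frac{-117 + 2 \sqrt{33}}{-31} = \left(-117 + 2 \sqrt{33}\right) \left(- \frac{1}{31}\right) = \frac{117}{31} - \frac{2 \sqrt{33}}{31}$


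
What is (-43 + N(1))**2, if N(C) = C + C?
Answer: 1681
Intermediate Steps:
N(C) = 2*C
(-43 + N(1))**2 = (-43 + 2*1)**2 = (-43 + 2)**2 = (-41)**2 = 1681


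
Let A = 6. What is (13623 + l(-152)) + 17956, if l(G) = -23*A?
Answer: 31441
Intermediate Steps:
l(G) = -138 (l(G) = -23*6 = -138)
(13623 + l(-152)) + 17956 = (13623 - 138) + 17956 = 13485 + 17956 = 31441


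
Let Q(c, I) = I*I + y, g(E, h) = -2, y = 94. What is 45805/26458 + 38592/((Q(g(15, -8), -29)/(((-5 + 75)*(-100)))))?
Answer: -1429485424865/4947646 ≈ -2.8892e+5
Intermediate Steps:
Q(c, I) = 94 + I² (Q(c, I) = I*I + 94 = I² + 94 = 94 + I²)
45805/26458 + 38592/((Q(g(15, -8), -29)/(((-5 + 75)*(-100))))) = 45805/26458 + 38592/(((94 + (-29)²)/(((-5 + 75)*(-100))))) = 45805*(1/26458) + 38592/(((94 + 841)/((70*(-100))))) = 45805/26458 + 38592/((935/(-7000))) = 45805/26458 + 38592/((935*(-1/7000))) = 45805/26458 + 38592/(-187/1400) = 45805/26458 + 38592*(-1400/187) = 45805/26458 - 54028800/187 = -1429485424865/4947646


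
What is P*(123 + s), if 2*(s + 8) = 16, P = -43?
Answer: -5289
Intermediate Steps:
s = 0 (s = -8 + (½)*16 = -8 + 8 = 0)
P*(123 + s) = -43*(123 + 0) = -43*123 = -5289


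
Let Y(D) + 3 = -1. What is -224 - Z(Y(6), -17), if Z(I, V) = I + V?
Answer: -203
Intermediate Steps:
Y(D) = -4 (Y(D) = -3 - 1 = -4)
-224 - Z(Y(6), -17) = -224 - (-4 - 17) = -224 - 1*(-21) = -224 + 21 = -203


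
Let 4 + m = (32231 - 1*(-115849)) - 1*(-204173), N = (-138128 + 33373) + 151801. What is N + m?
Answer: 399295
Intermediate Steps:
N = 47046 (N = -104755 + 151801 = 47046)
m = 352249 (m = -4 + ((32231 - 1*(-115849)) - 1*(-204173)) = -4 + ((32231 + 115849) + 204173) = -4 + (148080 + 204173) = -4 + 352253 = 352249)
N + m = 47046 + 352249 = 399295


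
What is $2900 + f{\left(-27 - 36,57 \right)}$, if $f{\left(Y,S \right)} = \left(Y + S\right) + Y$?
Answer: $2831$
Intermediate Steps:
$f{\left(Y,S \right)} = S + 2 Y$ ($f{\left(Y,S \right)} = \left(S + Y\right) + Y = S + 2 Y$)
$2900 + f{\left(-27 - 36,57 \right)} = 2900 + \left(57 + 2 \left(-27 - 36\right)\right) = 2900 + \left(57 + 2 \left(-63\right)\right) = 2900 + \left(57 - 126\right) = 2900 - 69 = 2831$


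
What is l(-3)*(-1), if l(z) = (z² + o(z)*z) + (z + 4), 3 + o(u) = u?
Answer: -28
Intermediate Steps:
o(u) = -3 + u
l(z) = 4 + z + z² + z*(-3 + z) (l(z) = (z² + (-3 + z)*z) + (z + 4) = (z² + z*(-3 + z)) + (4 + z) = 4 + z + z² + z*(-3 + z))
l(-3)*(-1) = (4 - 2*(-3) + 2*(-3)²)*(-1) = (4 + 6 + 2*9)*(-1) = (4 + 6 + 18)*(-1) = 28*(-1) = -28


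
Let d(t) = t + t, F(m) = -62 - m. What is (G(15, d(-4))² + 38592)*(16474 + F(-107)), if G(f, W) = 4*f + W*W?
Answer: 891497392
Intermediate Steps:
d(t) = 2*t
G(f, W) = W² + 4*f (G(f, W) = 4*f + W² = W² + 4*f)
(G(15, d(-4))² + 38592)*(16474 + F(-107)) = (((2*(-4))² + 4*15)² + 38592)*(16474 + (-62 - 1*(-107))) = (((-8)² + 60)² + 38592)*(16474 + (-62 + 107)) = ((64 + 60)² + 38592)*(16474 + 45) = (124² + 38592)*16519 = (15376 + 38592)*16519 = 53968*16519 = 891497392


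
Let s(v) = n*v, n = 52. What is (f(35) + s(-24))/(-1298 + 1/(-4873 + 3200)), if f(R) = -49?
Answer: 2169881/2171555 ≈ 0.99923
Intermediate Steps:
s(v) = 52*v
(f(35) + s(-24))/(-1298 + 1/(-4873 + 3200)) = (-49 + 52*(-24))/(-1298 + 1/(-4873 + 3200)) = (-49 - 1248)/(-1298 + 1/(-1673)) = -1297/(-1298 - 1/1673) = -1297/(-2171555/1673) = -1297*(-1673/2171555) = 2169881/2171555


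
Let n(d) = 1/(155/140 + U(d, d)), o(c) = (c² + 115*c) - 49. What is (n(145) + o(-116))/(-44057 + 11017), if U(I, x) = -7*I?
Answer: -380407/187594512 ≈ -0.0020278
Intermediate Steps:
o(c) = -49 + c² + 115*c
n(d) = 1/(31/28 - 7*d) (n(d) = 1/(155/140 - 7*d) = 1/(155*(1/140) - 7*d) = 1/(31/28 - 7*d))
(n(145) + o(-116))/(-44057 + 11017) = (28/(31 - 196*145) + (-49 + (-116)² + 115*(-116)))/(-44057 + 11017) = (28/(31 - 28420) + (-49 + 13456 - 13340))/(-33040) = (28/(-28389) + 67)*(-1/33040) = (28*(-1/28389) + 67)*(-1/33040) = (-28/28389 + 67)*(-1/33040) = (1902035/28389)*(-1/33040) = -380407/187594512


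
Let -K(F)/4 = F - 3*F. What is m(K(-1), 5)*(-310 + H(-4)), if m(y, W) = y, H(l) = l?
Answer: 2512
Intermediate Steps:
K(F) = 8*F (K(F) = -4*(F - 3*F) = -(-8)*F = 8*F)
m(K(-1), 5)*(-310 + H(-4)) = (8*(-1))*(-310 - 4) = -8*(-314) = 2512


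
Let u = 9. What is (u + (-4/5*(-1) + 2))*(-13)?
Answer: -767/5 ≈ -153.40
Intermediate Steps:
(u + (-4/5*(-1) + 2))*(-13) = (9 + (-4/5*(-1) + 2))*(-13) = (9 + (-4*⅕*(-1) + 2))*(-13) = (9 + (-⅘*(-1) + 2))*(-13) = (9 + (⅘ + 2))*(-13) = (9 + 14/5)*(-13) = (59/5)*(-13) = -767/5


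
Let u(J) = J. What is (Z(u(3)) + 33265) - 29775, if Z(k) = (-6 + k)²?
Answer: 3499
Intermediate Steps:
(Z(u(3)) + 33265) - 29775 = ((-6 + 3)² + 33265) - 29775 = ((-3)² + 33265) - 29775 = (9 + 33265) - 29775 = 33274 - 29775 = 3499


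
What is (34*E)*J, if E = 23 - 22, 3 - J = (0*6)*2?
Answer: 102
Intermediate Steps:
J = 3 (J = 3 - 0*6*2 = 3 - 0*2 = 3 - 1*0 = 3 + 0 = 3)
E = 1
(34*E)*J = (34*1)*3 = 34*3 = 102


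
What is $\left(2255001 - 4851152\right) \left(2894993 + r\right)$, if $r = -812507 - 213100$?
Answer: $-4853208333286$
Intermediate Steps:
$r = -1025607$ ($r = -812507 - 213100 = -1025607$)
$\left(2255001 - 4851152\right) \left(2894993 + r\right) = \left(2255001 - 4851152\right) \left(2894993 - 1025607\right) = \left(-2596151\right) 1869386 = -4853208333286$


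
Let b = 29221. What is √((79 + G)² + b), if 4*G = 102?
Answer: √160565/2 ≈ 200.35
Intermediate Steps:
G = 51/2 (G = (¼)*102 = 51/2 ≈ 25.500)
√((79 + G)² + b) = √((79 + 51/2)² + 29221) = √((209/2)² + 29221) = √(43681/4 + 29221) = √(160565/4) = √160565/2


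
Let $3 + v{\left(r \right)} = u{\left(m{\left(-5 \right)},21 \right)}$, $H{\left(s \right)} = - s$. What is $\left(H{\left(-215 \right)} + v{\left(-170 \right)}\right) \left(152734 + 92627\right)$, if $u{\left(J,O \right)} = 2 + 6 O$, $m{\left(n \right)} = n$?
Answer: $83422740$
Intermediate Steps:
$v{\left(r \right)} = 125$ ($v{\left(r \right)} = -3 + \left(2 + 6 \cdot 21\right) = -3 + \left(2 + 126\right) = -3 + 128 = 125$)
$\left(H{\left(-215 \right)} + v{\left(-170 \right)}\right) \left(152734 + 92627\right) = \left(\left(-1\right) \left(-215\right) + 125\right) \left(152734 + 92627\right) = \left(215 + 125\right) 245361 = 340 \cdot 245361 = 83422740$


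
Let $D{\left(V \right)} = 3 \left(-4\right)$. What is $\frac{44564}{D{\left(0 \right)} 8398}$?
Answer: $- \frac{857}{1938} \approx -0.44221$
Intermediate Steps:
$D{\left(V \right)} = -12$
$\frac{44564}{D{\left(0 \right)} 8398} = \frac{44564}{\left(-12\right) 8398} = \frac{44564}{-100776} = 44564 \left(- \frac{1}{100776}\right) = - \frac{857}{1938}$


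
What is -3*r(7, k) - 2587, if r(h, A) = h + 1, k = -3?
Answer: -2611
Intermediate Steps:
r(h, A) = 1 + h
-3*r(7, k) - 2587 = -3*(1 + 7) - 2587 = -3*8 - 2587 = -24 - 2587 = -2611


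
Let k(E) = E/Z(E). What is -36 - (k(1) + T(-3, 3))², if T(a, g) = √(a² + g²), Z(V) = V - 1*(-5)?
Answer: -1945/36 - √2 ≈ -55.442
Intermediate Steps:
Z(V) = 5 + V (Z(V) = V + 5 = 5 + V)
k(E) = E/(5 + E)
-36 - (k(1) + T(-3, 3))² = -36 - (1/(5 + 1) + √((-3)² + 3²))² = -36 - (1/6 + √(9 + 9))² = -36 - (1*(⅙) + √18)² = -36 - (⅙ + 3*√2)²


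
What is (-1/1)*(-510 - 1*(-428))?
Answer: 82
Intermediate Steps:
(-1/1)*(-510 - 1*(-428)) = (-1*1)*(-510 + 428) = -1*(-82) = 82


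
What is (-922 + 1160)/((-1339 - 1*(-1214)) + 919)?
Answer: 119/397 ≈ 0.29975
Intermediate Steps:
(-922 + 1160)/((-1339 - 1*(-1214)) + 919) = 238/((-1339 + 1214) + 919) = 238/(-125 + 919) = 238/794 = 238*(1/794) = 119/397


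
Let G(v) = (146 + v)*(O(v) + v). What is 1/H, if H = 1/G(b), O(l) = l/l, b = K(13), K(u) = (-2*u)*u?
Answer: 64704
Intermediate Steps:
K(u) = -2*u²
b = -338 (b = -2*13² = -2*169 = -338)
O(l) = 1
G(v) = (1 + v)*(146 + v) (G(v) = (146 + v)*(1 + v) = (1 + v)*(146 + v))
H = 1/64704 (H = 1/(146 + (-338)² + 147*(-338)) = 1/(146 + 114244 - 49686) = 1/64704 ≈ 1.5455e-5)
1/H = 1/(1/64704) = 64704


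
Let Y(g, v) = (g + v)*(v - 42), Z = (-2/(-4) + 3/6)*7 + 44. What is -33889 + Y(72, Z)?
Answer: -32782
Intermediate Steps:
Z = 51 (Z = (-2*(-1/4) + 3*(1/6))*7 + 44 = (1/2 + 1/2)*7 + 44 = 1*7 + 44 = 7 + 44 = 51)
Y(g, v) = (-42 + v)*(g + v) (Y(g, v) = (g + v)*(-42 + v) = (-42 + v)*(g + v))
-33889 + Y(72, Z) = -33889 + (51**2 - 42*72 - 42*51 + 72*51) = -33889 + (2601 - 3024 - 2142 + 3672) = -33889 + 1107 = -32782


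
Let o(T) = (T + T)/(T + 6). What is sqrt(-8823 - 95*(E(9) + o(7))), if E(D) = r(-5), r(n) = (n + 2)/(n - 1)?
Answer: I*sqrt(6065618)/26 ≈ 94.725*I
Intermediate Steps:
r(n) = (2 + n)/(-1 + n)
E(D) = 1/2 (E(D) = (2 - 5)/(-1 - 5) = -3/(-6) = -1/6*(-3) = 1/2)
o(T) = 2*T/(6 + T) (o(T) = (2*T)/(6 + T) = 2*T/(6 + T))
sqrt(-8823 - 95*(E(9) + o(7))) = sqrt(-8823 - 95*(1/2 + 2*7/(6 + 7))) = sqrt(-8823 - 95*(1/2 + 2*7/13)) = sqrt(-8823 - 95*(1/2 + 2*7*(1/13))) = sqrt(-8823 - 95*(1/2 + 14/13)) = sqrt(-8823 - 95*41/26) = sqrt(-8823 - 3895/26) = sqrt(-233293/26) = I*sqrt(6065618)/26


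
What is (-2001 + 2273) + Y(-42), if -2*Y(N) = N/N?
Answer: 543/2 ≈ 271.50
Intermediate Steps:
Y(N) = -1/2 (Y(N) = -N/(2*N) = -1/2*1 = -1/2)
(-2001 + 2273) + Y(-42) = (-2001 + 2273) - 1/2 = 272 - 1/2 = 543/2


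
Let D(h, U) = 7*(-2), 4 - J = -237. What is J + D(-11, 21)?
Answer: 227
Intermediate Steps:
J = 241 (J = 4 - 1*(-237) = 4 + 237 = 241)
D(h, U) = -14
J + D(-11, 21) = 241 - 14 = 227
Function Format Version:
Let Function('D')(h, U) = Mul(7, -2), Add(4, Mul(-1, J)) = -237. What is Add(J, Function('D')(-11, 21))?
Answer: 227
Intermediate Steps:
J = 241 (J = Add(4, Mul(-1, -237)) = Add(4, 237) = 241)
Function('D')(h, U) = -14
Add(J, Function('D')(-11, 21)) = Add(241, -14) = 227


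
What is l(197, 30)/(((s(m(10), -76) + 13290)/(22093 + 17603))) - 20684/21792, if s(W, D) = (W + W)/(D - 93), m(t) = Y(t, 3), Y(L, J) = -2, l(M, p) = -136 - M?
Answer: -6091146230605/6118142136 ≈ -995.59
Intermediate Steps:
m(t) = -2
s(W, D) = 2*W/(-93 + D) (s(W, D) = (2*W)/(-93 + D) = 2*W/(-93 + D))
l(197, 30)/(((s(m(10), -76) + 13290)/(22093 + 17603))) - 20684/21792 = (-136 - 1*197)/(((2*(-2)/(-93 - 76) + 13290)/(22093 + 17603))) - 20684/21792 = (-136 - 197)/(((2*(-2)/(-169) + 13290)/39696)) - 20684*1/21792 = -333*39696/(2*(-2)*(-1/169) + 13290) - 5171/5448 = -333*39696/(4/169 + 13290) - 5171/5448 = -333/((2246014/169)*(1/39696)) - 5171/5448 = -333/1123007/3354312 - 5171/5448 = -333*3354312/1123007 - 5171/5448 = -1116985896/1123007 - 5171/5448 = -6091146230605/6118142136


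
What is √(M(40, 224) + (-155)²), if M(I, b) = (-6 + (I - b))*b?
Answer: I*√18535 ≈ 136.14*I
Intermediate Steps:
M(I, b) = b*(-6 + I - b) (M(I, b) = (-6 + I - b)*b = b*(-6 + I - b))
√(M(40, 224) + (-155)²) = √(224*(-6 + 40 - 1*224) + (-155)²) = √(224*(-6 + 40 - 224) + 24025) = √(224*(-190) + 24025) = √(-42560 + 24025) = √(-18535) = I*√18535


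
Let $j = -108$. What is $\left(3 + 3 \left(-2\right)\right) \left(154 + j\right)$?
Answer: $-138$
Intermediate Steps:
$\left(3 + 3 \left(-2\right)\right) \left(154 + j\right) = \left(3 + 3 \left(-2\right)\right) \left(154 - 108\right) = \left(3 - 6\right) 46 = \left(-3\right) 46 = -138$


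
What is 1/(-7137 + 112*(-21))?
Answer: -1/9489 ≈ -0.00010539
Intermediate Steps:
1/(-7137 + 112*(-21)) = 1/(-7137 - 2352) = 1/(-9489) = -1/9489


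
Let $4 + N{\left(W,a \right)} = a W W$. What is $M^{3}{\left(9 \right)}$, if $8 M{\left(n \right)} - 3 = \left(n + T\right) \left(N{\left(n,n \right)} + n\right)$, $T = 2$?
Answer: $\frac{526926752533}{512} \approx 1.0292 \cdot 10^{9}$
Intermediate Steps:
$N{\left(W,a \right)} = -4 + a W^{2}$ ($N{\left(W,a \right)} = -4 + a W W = -4 + W a W = -4 + a W^{2}$)
$M{\left(n \right)} = \frac{3}{8} + \frac{\left(2 + n\right) \left(-4 + n + n^{3}\right)}{8}$ ($M{\left(n \right)} = \frac{3}{8} + \frac{\left(n + 2\right) \left(\left(-4 + n n^{2}\right) + n\right)}{8} = \frac{3}{8} + \frac{\left(2 + n\right) \left(\left(-4 + n^{3}\right) + n\right)}{8} = \frac{3}{8} + \frac{\left(2 + n\right) \left(-4 + n + n^{3}\right)}{8}$)
$M^{3}{\left(9 \right)} = \left(- \frac{5}{8} - \frac{9}{4} + \frac{9^{3}}{4} + \frac{9^{2}}{8} + \frac{9^{4}}{8}\right)^{3} = \left(- \frac{5}{8} - \frac{9}{4} + \frac{1}{4} \cdot 729 + \frac{1}{8} \cdot 81 + \frac{1}{8} \cdot 6561\right)^{3} = \left(- \frac{5}{8} - \frac{9}{4} + \frac{729}{4} + \frac{81}{8} + \frac{6561}{8}\right)^{3} = \left(\frac{8077}{8}\right)^{3} = \frac{526926752533}{512}$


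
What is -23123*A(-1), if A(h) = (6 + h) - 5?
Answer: 0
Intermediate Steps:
A(h) = 1 + h
-23123*A(-1) = -23123*(1 - 1) = -23123*0 = 0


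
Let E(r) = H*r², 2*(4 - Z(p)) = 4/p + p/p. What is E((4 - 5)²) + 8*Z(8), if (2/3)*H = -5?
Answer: 37/2 ≈ 18.500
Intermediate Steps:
Z(p) = 7/2 - 2/p (Z(p) = 4 - (4/p + p/p)/2 = 4 - (4/p + 1)/2 = 4 - (1 + 4/p)/2 = 4 + (-½ - 2/p) = 7/2 - 2/p)
H = -15/2 (H = (3/2)*(-5) = -15/2 ≈ -7.5000)
E(r) = -15*r²/2
E((4 - 5)²) + 8*Z(8) = -15*(4 - 5)⁴/2 + 8*(7/2 - 2/8) = -15*((-1)²)²/2 + 8*(7/2 - 2*⅛) = -15/2*1² + 8*(7/2 - ¼) = -15/2*1 + 8*(13/4) = -15/2 + 26 = 37/2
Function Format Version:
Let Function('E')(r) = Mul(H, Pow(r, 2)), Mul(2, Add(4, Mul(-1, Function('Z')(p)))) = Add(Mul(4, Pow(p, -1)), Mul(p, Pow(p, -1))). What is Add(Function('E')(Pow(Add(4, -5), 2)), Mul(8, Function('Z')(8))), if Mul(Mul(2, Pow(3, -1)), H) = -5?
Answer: Rational(37, 2) ≈ 18.500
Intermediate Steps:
Function('Z')(p) = Add(Rational(7, 2), Mul(-2, Pow(p, -1))) (Function('Z')(p) = Add(4, Mul(Rational(-1, 2), Add(Mul(4, Pow(p, -1)), Mul(p, Pow(p, -1))))) = Add(4, Mul(Rational(-1, 2), Add(Mul(4, Pow(p, -1)), 1))) = Add(4, Mul(Rational(-1, 2), Add(1, Mul(4, Pow(p, -1))))) = Add(4, Add(Rational(-1, 2), Mul(-2, Pow(p, -1)))) = Add(Rational(7, 2), Mul(-2, Pow(p, -1))))
H = Rational(-15, 2) (H = Mul(Rational(3, 2), -5) = Rational(-15, 2) ≈ -7.5000)
Function('E')(r) = Mul(Rational(-15, 2), Pow(r, 2))
Add(Function('E')(Pow(Add(4, -5), 2)), Mul(8, Function('Z')(8))) = Add(Mul(Rational(-15, 2), Pow(Pow(Add(4, -5), 2), 2)), Mul(8, Add(Rational(7, 2), Mul(-2, Pow(8, -1))))) = Add(Mul(Rational(-15, 2), Pow(Pow(-1, 2), 2)), Mul(8, Add(Rational(7, 2), Mul(-2, Rational(1, 8))))) = Add(Mul(Rational(-15, 2), Pow(1, 2)), Mul(8, Add(Rational(7, 2), Rational(-1, 4)))) = Add(Mul(Rational(-15, 2), 1), Mul(8, Rational(13, 4))) = Add(Rational(-15, 2), 26) = Rational(37, 2)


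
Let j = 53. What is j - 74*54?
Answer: -3943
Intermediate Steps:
j - 74*54 = 53 - 74*54 = 53 - 3996 = -3943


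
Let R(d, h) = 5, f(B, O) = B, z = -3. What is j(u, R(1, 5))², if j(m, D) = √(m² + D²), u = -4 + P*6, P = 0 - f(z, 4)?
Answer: 221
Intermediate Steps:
P = 3 (P = 0 - 1*(-3) = 0 + 3 = 3)
u = 14 (u = -4 + 3*6 = -4 + 18 = 14)
j(m, D) = √(D² + m²)
j(u, R(1, 5))² = (√(5² + 14²))² = (√(25 + 196))² = (√221)² = 221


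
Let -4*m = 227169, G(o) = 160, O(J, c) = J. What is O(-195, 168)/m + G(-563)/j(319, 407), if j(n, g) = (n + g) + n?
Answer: 2477476/15826107 ≈ 0.15654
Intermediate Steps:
j(n, g) = g + 2*n (j(n, g) = (g + n) + n = g + 2*n)
m = -227169/4 (m = -¼*227169 = -227169/4 ≈ -56792.)
O(-195, 168)/m + G(-563)/j(319, 407) = -195/(-227169/4) + 160/(407 + 2*319) = -195*(-4/227169) + 160/(407 + 638) = 260/75723 + 160/1045 = 260/75723 + 160*(1/1045) = 260/75723 + 32/209 = 2477476/15826107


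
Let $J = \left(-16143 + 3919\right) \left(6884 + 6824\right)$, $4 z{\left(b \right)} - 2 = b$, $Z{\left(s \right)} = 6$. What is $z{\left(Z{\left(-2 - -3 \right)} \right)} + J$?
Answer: $-167566590$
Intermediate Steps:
$z{\left(b \right)} = \frac{1}{2} + \frac{b}{4}$
$J = -167566592$ ($J = \left(-12224\right) 13708 = -167566592$)
$z{\left(Z{\left(-2 - -3 \right)} \right)} + J = \left(\frac{1}{2} + \frac{1}{4} \cdot 6\right) - 167566592 = \left(\frac{1}{2} + \frac{3}{2}\right) - 167566592 = 2 - 167566592 = -167566590$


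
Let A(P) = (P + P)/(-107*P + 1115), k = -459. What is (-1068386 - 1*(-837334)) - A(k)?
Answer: -5802639469/25114 ≈ -2.3105e+5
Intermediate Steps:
A(P) = 2*P/(1115 - 107*P) (A(P) = (2*P)/(1115 - 107*P) = 2*P/(1115 - 107*P))
(-1068386 - 1*(-837334)) - A(k) = (-1068386 - 1*(-837334)) - (-2)*(-459)/(-1115 + 107*(-459)) = (-1068386 + 837334) - (-2)*(-459)/(-1115 - 49113) = -231052 - (-2)*(-459)/(-50228) = -231052 - (-2)*(-459)*(-1)/50228 = -231052 - 1*(-459/25114) = -231052 + 459/25114 = -5802639469/25114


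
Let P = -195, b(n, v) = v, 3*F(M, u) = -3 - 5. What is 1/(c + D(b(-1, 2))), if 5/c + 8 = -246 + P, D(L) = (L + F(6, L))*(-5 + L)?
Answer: 449/893 ≈ 0.50280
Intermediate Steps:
F(M, u) = -8/3 (F(M, u) = (-3 - 5)/3 = (1/3)*(-8) = -8/3)
D(L) = (-5 + L)*(-8/3 + L) (D(L) = (L - 8/3)*(-5 + L) = (-8/3 + L)*(-5 + L) = (-5 + L)*(-8/3 + L))
c = -5/449 (c = 5/(-8 + (-246 - 195)) = 5/(-8 - 441) = 5/(-449) = 5*(-1/449) = -5/449 ≈ -0.011136)
1/(c + D(b(-1, 2))) = 1/(-5/449 + (40/3 + 2**2 - 23/3*2)) = 1/(-5/449 + (40/3 + 4 - 46/3)) = 1/(-5/449 + 2) = 1/(893/449) = 449/893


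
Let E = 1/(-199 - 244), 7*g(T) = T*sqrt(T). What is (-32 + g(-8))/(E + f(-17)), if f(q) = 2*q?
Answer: 14176/15063 + 7088*I*sqrt(2)/105441 ≈ 0.94111 + 0.095067*I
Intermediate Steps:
g(T) = T**(3/2)/7 (g(T) = (T*sqrt(T))/7 = T**(3/2)/7)
E = -1/443 (E = 1/(-443) = -1/443 ≈ -0.0022573)
(-32 + g(-8))/(E + f(-17)) = (-32 + (-8)**(3/2)/7)/(-1/443 + 2*(-17)) = (-32 + (-16*I*sqrt(2))/7)/(-1/443 - 34) = (-32 - 16*I*sqrt(2)/7)/(-15063/443) = (-32 - 16*I*sqrt(2)/7)*(-443/15063) = 14176/15063 + 7088*I*sqrt(2)/105441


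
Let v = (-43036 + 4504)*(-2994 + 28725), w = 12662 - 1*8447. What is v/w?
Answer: -330488964/1405 ≈ -2.3522e+5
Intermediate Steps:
w = 4215 (w = 12662 - 8447 = 4215)
v = -991466892 (v = -38532*25731 = -991466892)
v/w = -991466892/4215 = -991466892*1/4215 = -330488964/1405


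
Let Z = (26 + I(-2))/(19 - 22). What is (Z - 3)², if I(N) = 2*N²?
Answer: 1849/9 ≈ 205.44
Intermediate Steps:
Z = -34/3 (Z = (26 + 2*(-2)²)/(19 - 22) = (26 + 2*4)/(-3) = (26 + 8)*(-⅓) = 34*(-⅓) = -34/3 ≈ -11.333)
(Z - 3)² = (-34/3 - 3)² = (-43/3)² = 1849/9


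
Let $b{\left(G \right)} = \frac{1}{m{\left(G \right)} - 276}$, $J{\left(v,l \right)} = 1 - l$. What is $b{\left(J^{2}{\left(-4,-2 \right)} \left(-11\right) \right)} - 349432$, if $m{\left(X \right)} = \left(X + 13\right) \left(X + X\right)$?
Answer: $- \frac{5853684863}{16752} \approx -3.4943 \cdot 10^{5}$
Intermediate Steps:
$m{\left(X \right)} = 2 X \left(13 + X\right)$ ($m{\left(X \right)} = \left(13 + X\right) 2 X = 2 X \left(13 + X\right)$)
$b{\left(G \right)} = \frac{1}{-276 + 2 G \left(13 + G\right)}$ ($b{\left(G \right)} = \frac{1}{2 G \left(13 + G\right) - 276} = \frac{1}{-276 + 2 G \left(13 + G\right)}$)
$b{\left(J^{2}{\left(-4,-2 \right)} \left(-11\right) \right)} - 349432 = \frac{1}{2 \left(-138 + \left(1 - -2\right)^{2} \left(-11\right) \left(13 + \left(1 - -2\right)^{2} \left(-11\right)\right)\right)} - 349432 = \frac{1}{2 \left(-138 + \left(1 + 2\right)^{2} \left(-11\right) \left(13 + \left(1 + 2\right)^{2} \left(-11\right)\right)\right)} - 349432 = \frac{1}{2 \left(-138 + 3^{2} \left(-11\right) \left(13 + 3^{2} \left(-11\right)\right)\right)} - 349432 = \frac{1}{2 \left(-138 + 9 \left(-11\right) \left(13 + 9 \left(-11\right)\right)\right)} - 349432 = \frac{1}{2 \left(-138 - 99 \left(13 - 99\right)\right)} - 349432 = \frac{1}{2 \left(-138 - -8514\right)} - 349432 = \frac{1}{2 \left(-138 + 8514\right)} - 349432 = \frac{1}{2 \cdot 8376} - 349432 = \frac{1}{2} \cdot \frac{1}{8376} - 349432 = \frac{1}{16752} - 349432 = - \frac{5853684863}{16752}$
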